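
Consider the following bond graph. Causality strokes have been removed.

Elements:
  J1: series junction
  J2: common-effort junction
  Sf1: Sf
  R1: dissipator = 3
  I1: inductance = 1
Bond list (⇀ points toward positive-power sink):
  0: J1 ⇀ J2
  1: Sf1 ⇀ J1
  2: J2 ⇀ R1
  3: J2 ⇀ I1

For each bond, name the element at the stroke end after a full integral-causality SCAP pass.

b0 stroke→J1
b1 stroke→Sf1
b2 stroke→J2
b3 stroke→I1

b1 |Sf1  (Sf1: flow source, stroke at near end)
b0 |J1  (J1: bond 1 brought flow, rest push out)
b3 |I1  (I1 outputs flow p/I1)
b2 |J2  (closing 0-jn rule on J2)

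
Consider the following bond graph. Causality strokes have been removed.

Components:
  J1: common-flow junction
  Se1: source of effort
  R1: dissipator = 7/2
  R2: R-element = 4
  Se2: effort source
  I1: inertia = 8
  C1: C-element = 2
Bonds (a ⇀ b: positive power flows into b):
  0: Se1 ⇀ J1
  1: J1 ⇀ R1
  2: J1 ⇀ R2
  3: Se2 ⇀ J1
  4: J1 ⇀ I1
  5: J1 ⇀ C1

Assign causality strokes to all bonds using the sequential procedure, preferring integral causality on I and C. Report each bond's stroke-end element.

b0 stroke at J1
b1 stroke at J1
b2 stroke at J1
b3 stroke at J1
b4 stroke at I1
b5 stroke at J1

bond 0 →J1  (Se1: effort source, stroke at far end)
bond 3 →J1  (Se2 (Se) sets effort on bond)
bond 4 →I1  (I1: I, integral causality)
bond 1 →J1  (J1 flow already set via bond 4)
bond 2 →J1  (J1 flow already set via bond 4)
bond 5 →J1  (J1: bond 4 brought flow, rest push out)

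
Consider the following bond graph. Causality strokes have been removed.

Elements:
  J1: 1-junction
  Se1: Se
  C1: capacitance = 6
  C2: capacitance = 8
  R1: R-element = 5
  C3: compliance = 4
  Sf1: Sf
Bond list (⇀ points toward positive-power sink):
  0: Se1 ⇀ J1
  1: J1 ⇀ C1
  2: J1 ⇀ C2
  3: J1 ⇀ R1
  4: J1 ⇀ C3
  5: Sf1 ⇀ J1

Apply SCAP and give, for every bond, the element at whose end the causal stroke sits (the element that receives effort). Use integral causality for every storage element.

b0 stroke at J1  (Se1 fixes effort; stroke away)
b5 stroke at Sf1  (source Sf1 imposes f)
b1 stroke at J1  (1-jn J1 has f-setter on 5)
b2 stroke at J1  (common-f at J1 fixed by 5)
b3 stroke at J1  (J1 flow already set via bond 5)
b4 stroke at J1  (common-f at J1 fixed by 5)

bond 0 stroke→J1
bond 1 stroke→J1
bond 2 stroke→J1
bond 3 stroke→J1
bond 4 stroke→J1
bond 5 stroke→Sf1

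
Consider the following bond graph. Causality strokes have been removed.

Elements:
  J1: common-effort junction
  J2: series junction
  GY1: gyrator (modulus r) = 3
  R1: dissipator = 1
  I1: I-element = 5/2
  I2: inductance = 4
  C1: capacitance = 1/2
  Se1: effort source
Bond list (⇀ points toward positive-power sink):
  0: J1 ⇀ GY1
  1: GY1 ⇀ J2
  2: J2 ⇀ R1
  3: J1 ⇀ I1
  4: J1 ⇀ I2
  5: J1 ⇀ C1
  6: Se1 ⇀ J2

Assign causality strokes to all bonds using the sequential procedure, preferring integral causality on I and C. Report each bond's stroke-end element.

bond 6 stroke→J2  (Se1 (Se) sets effort on bond)
bond 3 stroke→I1  (prefer integral on I1)
bond 4 stroke→I2  (prefer integral on I2)
bond 5 stroke→J1  (C1: C, integral causality)
bond 0 stroke→GY1  (0-jn J1 has e-setter on 5)
bond 1 stroke→GY1  (GY1 both-in/both-out from 0)
bond 2 stroke→J2  (J2: bond 1 brought flow, rest push out)

β0 |GY1
β1 |GY1
β2 |J2
β3 |I1
β4 |I2
β5 |J1
β6 |J2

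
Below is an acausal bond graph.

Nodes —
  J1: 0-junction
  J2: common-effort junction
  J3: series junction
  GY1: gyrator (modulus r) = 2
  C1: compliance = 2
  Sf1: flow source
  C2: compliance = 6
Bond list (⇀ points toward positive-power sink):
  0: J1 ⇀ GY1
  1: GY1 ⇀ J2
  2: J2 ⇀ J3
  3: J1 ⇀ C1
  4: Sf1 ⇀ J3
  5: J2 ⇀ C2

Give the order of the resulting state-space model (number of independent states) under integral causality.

#4 →Sf1  (Sf1 fixes flow; stroke at Sf1)
#2 →J3  (J3: bond 4 brought flow, rest push out)
#3 →J1  (C1 outputs effort q/C1)
#0 →GY1  (0-jn J1 has e-setter on 3)
#1 →GY1  (through GY1, causality inverts; strokes same side of GY1)
#5 →J2  (closing 0-jn rule on J2)

2  (C1, C2 all integral)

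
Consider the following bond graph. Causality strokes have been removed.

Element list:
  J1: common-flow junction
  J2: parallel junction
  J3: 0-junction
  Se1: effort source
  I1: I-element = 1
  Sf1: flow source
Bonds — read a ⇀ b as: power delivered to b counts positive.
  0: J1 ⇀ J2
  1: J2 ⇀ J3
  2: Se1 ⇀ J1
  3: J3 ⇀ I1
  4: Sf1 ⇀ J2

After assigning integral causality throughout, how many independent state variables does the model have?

1  (I1 all integral)

b2 →J1  (Se1 fixes effort; stroke away)
b4 →Sf1  (Sf1 (Sf) sets flow on bond)
b0 →J2  (J1 needs exactly one f-in)
b1 →J3  (J2: bond 0 brought effort, rest push out)
b3 →I1  (J3: bond 1 brought effort, rest push out)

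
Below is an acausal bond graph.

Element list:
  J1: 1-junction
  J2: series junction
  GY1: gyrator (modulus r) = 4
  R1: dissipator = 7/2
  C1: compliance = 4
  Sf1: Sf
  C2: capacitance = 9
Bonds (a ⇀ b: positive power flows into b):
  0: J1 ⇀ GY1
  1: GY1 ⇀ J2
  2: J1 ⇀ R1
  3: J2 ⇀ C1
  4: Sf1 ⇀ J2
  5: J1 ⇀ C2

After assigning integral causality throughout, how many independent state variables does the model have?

b4 stroke at Sf1  (source Sf1 imposes f)
b1 stroke at J2  (common-f at J2 fixed by 4)
b3 stroke at J2  (1-jn J2 has f-setter on 4)
b0 stroke at J1  (GY1: gyrator matches bond 1)
b5 stroke at J1  (C2: C, integral causality)
b2 stroke at R1  (closing 1-jn rule on J1)

2  (C1, C2 all integral)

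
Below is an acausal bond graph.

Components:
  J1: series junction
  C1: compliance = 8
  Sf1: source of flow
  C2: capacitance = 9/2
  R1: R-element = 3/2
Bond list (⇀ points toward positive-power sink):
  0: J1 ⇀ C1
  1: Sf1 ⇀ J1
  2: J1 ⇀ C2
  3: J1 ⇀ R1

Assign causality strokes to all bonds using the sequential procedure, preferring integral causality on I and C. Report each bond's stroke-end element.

#1 stroke→Sf1  (Sf1 (Sf) sets flow on bond)
#0 stroke→J1  (1-jn J1 has f-setter on 1)
#2 stroke→J1  (J1: bond 1 brought flow, rest push out)
#3 stroke→J1  (1-jn J1 has f-setter on 1)

b0 stroke at J1
b1 stroke at Sf1
b2 stroke at J1
b3 stroke at J1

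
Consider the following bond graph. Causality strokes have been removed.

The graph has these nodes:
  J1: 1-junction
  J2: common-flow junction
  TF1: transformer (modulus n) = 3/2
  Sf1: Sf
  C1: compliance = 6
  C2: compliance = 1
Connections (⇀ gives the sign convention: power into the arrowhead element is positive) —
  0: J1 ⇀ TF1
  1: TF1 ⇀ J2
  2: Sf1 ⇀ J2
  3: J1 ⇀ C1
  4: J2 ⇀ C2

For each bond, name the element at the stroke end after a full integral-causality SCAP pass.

β2 →Sf1  (Sf1: flow source, stroke at near end)
β1 →J2  (J2: bond 2 brought flow, rest push out)
β4 →J2  (common-f at J2 fixed by 2)
β0 →TF1  (TF1: transformer flips bond 1)
β3 →J1  (1-jn J1 has f-setter on 0)

b0 stroke→TF1
b1 stroke→J2
b2 stroke→Sf1
b3 stroke→J1
b4 stroke→J2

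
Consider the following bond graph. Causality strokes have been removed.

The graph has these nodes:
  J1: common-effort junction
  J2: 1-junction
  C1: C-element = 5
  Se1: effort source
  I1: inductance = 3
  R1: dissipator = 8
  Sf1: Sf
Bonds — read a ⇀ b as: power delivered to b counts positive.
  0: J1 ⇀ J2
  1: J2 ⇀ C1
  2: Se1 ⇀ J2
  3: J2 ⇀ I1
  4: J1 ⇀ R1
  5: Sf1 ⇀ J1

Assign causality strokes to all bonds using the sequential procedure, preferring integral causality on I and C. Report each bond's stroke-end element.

β0 stroke at J2
β1 stroke at J2
β2 stroke at J2
β3 stroke at I1
β4 stroke at J1
β5 stroke at Sf1

b2 →J2  (Se1 (Se) sets effort on bond)
b5 →Sf1  (source Sf1 imposes f)
b1 →J2  (C1 integral (e out))
b3 →I1  (prefer integral on I1)
b0 →J2  (J2 flow already set via bond 3)
b4 →J1  (only one effort-in slot at J1)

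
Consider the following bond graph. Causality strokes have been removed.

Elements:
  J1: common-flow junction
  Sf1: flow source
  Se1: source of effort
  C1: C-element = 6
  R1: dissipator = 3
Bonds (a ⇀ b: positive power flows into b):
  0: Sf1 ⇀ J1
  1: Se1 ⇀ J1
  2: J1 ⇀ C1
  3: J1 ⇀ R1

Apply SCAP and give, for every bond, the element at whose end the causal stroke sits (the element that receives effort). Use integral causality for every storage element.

β0 →Sf1  (Sf1 (Sf) sets flow on bond)
β1 →J1  (source Se1 imposes e)
β2 →J1  (common-f at J1 fixed by 0)
β3 →J1  (common-f at J1 fixed by 0)

b0 →Sf1
b1 →J1
b2 →J1
b3 →J1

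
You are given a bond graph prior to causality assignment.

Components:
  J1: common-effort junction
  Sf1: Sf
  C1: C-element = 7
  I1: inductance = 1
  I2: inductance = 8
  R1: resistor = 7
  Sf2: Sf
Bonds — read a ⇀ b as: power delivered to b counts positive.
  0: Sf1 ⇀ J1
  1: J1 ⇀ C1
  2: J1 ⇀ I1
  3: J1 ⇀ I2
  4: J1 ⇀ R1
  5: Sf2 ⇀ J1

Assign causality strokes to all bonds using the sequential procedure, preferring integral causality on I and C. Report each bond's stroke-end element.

β0 stroke at Sf1  (Sf1 (Sf) sets flow on bond)
β5 stroke at Sf2  (Sf2 (Sf) sets flow on bond)
β1 stroke at J1  (prefer integral on C1)
β2 stroke at I1  (0-jn J1 has e-setter on 1)
β3 stroke at I2  (common-e at J1 fixed by 1)
β4 stroke at R1  (J1 effort already set via bond 1)

b0 stroke at Sf1
b1 stroke at J1
b2 stroke at I1
b3 stroke at I2
b4 stroke at R1
b5 stroke at Sf2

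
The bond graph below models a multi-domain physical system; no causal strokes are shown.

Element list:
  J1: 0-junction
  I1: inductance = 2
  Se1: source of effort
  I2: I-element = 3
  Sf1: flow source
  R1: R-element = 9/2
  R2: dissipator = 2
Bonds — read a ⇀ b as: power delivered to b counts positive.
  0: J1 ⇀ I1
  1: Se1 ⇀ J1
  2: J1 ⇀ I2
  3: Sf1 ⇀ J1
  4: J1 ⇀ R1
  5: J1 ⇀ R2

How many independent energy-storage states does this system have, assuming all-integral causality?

2  (I1, I2 all integral)

#1 |J1  (source Se1 imposes e)
#3 |Sf1  (Sf1 fixes flow; stroke at Sf1)
#0 |I1  (J1: bond 1 brought effort, rest push out)
#2 |I2  (J1 effort already set via bond 1)
#4 |R1  (0-jn J1 has e-setter on 1)
#5 |R2  (0-jn J1 has e-setter on 1)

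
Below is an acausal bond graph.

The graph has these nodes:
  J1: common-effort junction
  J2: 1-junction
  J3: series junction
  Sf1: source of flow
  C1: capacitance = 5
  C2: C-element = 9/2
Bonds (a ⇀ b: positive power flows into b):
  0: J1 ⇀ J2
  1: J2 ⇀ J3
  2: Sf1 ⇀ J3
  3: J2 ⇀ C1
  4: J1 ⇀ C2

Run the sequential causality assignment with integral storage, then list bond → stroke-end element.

β2 stroke→Sf1  (source Sf1 imposes f)
β1 stroke→J3  (1-jn J3 has f-setter on 2)
β0 stroke→J2  (J2: bond 1 brought flow, rest push out)
β3 stroke→J2  (J2 flow already set via bond 1)
β4 stroke→J1  (J1: last free bond brings effort in)

b0 |J2
b1 |J3
b2 |Sf1
b3 |J2
b4 |J1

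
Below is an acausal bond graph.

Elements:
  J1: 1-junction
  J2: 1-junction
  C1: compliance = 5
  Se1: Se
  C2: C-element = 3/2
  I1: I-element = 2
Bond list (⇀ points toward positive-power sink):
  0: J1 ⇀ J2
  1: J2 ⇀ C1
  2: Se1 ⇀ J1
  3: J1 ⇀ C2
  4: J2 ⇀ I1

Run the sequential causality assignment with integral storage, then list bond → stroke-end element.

β2 |J1  (Se1 fixes effort; stroke away)
β1 |J2  (prefer integral on C1)
β3 |J1  (C2: C, integral causality)
β0 |J2  (J1: last free bond brings flow in)
β4 |I1  (J2: last free bond brings flow in)

bond 0 stroke→J2
bond 1 stroke→J2
bond 2 stroke→J1
bond 3 stroke→J1
bond 4 stroke→I1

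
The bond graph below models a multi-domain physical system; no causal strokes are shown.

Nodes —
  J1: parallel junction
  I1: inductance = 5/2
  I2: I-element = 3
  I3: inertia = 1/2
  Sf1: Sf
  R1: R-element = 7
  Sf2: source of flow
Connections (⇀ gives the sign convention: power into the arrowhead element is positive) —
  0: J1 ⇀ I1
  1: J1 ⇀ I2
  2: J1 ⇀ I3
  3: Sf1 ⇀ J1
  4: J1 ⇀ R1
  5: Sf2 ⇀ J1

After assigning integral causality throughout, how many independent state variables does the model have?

b3 |Sf1  (Sf1: flow source, stroke at near end)
b5 |Sf2  (source Sf2 imposes f)
b0 |I1  (prefer integral on I1)
b1 |I2  (I2: I, integral causality)
b2 |I3  (I3 integral (f out))
b4 |J1  (closing 0-jn rule on J1)

3  (I1, I2, I3 all integral)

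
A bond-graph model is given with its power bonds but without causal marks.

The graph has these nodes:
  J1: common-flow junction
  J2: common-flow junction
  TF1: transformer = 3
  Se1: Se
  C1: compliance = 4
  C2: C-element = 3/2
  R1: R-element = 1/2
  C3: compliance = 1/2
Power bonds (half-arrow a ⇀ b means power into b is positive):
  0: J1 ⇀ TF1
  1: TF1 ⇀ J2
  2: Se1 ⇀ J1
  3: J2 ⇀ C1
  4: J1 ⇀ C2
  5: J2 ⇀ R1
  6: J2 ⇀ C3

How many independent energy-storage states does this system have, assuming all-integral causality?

3  (C1, C2, C3 all integral)

#2 stroke→J1  (Se1 (Se) sets effort on bond)
#3 stroke→J2  (C1 integral (e out))
#4 stroke→J1  (C2 integral (e out))
#0 stroke→TF1  (only one flow-in slot at J1)
#1 stroke→J2  (through TF1, causality passes straight; one stroke at TF1)
#6 stroke→J2  (C3: C, integral causality)
#5 stroke→R1  (J2 needs exactly one f-in)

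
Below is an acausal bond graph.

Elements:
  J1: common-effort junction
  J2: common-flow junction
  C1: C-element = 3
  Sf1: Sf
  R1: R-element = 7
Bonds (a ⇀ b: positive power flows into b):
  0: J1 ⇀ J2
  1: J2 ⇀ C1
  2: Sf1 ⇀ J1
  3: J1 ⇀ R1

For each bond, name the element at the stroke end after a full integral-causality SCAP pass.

b2 |Sf1  (Sf1 fixes flow; stroke at Sf1)
b1 |J2  (C1: C, integral causality)
b0 |J1  (closing 1-jn rule on J2)
b3 |R1  (0-jn J1 has e-setter on 0)

β0 |J1
β1 |J2
β2 |Sf1
β3 |R1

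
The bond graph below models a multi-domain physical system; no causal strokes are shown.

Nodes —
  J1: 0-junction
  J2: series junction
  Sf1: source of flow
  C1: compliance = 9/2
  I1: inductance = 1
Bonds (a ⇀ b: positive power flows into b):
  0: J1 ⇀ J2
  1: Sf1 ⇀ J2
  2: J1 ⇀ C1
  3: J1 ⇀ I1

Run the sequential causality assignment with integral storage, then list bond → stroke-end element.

β0 →J2
β1 →Sf1
β2 →J1
β3 →I1

b1 →Sf1  (Sf1 (Sf) sets flow on bond)
b0 →J2  (1-jn J2 has f-setter on 1)
b2 →J1  (C1 integral (e out))
b3 →I1  (J1 effort already set via bond 2)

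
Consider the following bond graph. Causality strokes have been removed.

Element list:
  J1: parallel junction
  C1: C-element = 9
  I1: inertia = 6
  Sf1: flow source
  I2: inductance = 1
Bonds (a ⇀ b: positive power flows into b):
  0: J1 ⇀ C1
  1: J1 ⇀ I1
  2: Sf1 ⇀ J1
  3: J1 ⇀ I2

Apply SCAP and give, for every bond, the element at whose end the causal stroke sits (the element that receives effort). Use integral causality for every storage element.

b0 stroke at J1
b1 stroke at I1
b2 stroke at Sf1
b3 stroke at I2

#2 stroke→Sf1  (source Sf1 imposes f)
#0 stroke→J1  (prefer integral on C1)
#1 stroke→I1  (common-e at J1 fixed by 0)
#3 stroke→I2  (J1: bond 0 brought effort, rest push out)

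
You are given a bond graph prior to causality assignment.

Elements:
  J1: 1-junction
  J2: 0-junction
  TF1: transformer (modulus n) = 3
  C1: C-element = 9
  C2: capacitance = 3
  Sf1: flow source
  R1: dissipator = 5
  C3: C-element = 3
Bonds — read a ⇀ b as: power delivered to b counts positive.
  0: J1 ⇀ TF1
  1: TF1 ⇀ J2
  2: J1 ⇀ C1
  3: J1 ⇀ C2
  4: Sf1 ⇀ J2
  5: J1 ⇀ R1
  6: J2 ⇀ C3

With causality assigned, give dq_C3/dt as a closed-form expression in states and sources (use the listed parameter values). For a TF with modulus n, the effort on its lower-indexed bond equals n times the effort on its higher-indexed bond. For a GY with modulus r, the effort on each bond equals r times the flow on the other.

#4 stroke at Sf1  (Sf1 (Sf) sets flow on bond)
#2 stroke at J1  (C1 integral (e out))
#3 stroke at J1  (C2 integral (e out))
#6 stroke at J2  (prefer integral on C3)
#1 stroke at TF1  (common-e at J2 fixed by 6)
#0 stroke at J1  (TF TF1: opposite of bond 1)
#5 stroke at R1  (J1: last free bond brings flow in)

dq_C3/dt = F_Sf1 - q_C1/15 - q_C2/5 - 3*q_C3/5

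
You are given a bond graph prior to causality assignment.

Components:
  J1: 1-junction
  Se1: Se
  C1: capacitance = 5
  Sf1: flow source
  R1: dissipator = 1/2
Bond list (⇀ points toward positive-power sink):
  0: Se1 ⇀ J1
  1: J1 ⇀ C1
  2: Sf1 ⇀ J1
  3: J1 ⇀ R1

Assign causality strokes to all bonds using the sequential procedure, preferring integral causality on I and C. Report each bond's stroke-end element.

#0 stroke→J1
#1 stroke→J1
#2 stroke→Sf1
#3 stroke→J1

β0 →J1  (Se1: effort source, stroke at far end)
β2 →Sf1  (Sf1: flow source, stroke at near end)
β1 →J1  (1-jn J1 has f-setter on 2)
β3 →J1  (J1: bond 2 brought flow, rest push out)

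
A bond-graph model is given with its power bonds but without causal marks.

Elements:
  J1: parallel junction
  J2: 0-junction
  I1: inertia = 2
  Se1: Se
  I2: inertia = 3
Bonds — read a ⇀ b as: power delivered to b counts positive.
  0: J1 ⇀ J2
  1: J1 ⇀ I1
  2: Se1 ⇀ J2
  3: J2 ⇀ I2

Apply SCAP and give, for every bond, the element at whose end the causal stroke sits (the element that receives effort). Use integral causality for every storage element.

#2 |J2  (source Se1 imposes e)
#0 |J1  (J2: bond 2 brought effort, rest push out)
#3 |I2  (J2: bond 2 brought effort, rest push out)
#1 |I1  (common-e at J1 fixed by 0)

#0 →J1
#1 →I1
#2 →J2
#3 →I2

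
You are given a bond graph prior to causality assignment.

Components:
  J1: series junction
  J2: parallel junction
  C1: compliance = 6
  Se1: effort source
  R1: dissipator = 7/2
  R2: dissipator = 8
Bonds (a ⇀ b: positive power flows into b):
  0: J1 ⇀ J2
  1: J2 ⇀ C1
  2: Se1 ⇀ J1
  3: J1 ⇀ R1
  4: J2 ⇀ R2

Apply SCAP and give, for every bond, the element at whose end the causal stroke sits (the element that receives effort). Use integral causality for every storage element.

bond 2 stroke at J1  (Se1: effort source, stroke at far end)
bond 1 stroke at J2  (prefer integral on C1)
bond 0 stroke at J1  (J2 effort already set via bond 1)
bond 4 stroke at R2  (common-e at J2 fixed by 1)
bond 3 stroke at R1  (J1 needs exactly one f-in)

#0 →J1
#1 →J2
#2 →J1
#3 →R1
#4 →R2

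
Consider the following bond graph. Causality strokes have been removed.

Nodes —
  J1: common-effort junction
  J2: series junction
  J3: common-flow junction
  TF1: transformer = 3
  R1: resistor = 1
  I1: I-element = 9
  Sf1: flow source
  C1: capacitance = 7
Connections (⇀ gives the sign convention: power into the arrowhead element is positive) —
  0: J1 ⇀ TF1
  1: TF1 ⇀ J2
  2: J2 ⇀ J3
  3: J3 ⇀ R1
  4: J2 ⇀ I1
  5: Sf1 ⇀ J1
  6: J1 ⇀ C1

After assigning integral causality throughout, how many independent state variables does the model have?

2  (C1, I1 all integral)

#5 |Sf1  (source Sf1 imposes f)
#4 |I1  (I1 outputs flow p/I1)
#1 |J2  (common-f at J2 fixed by 4)
#2 |J2  (J2 flow already set via bond 4)
#3 |J3  (common-f at J3 fixed by 2)
#0 |TF1  (through TF1, causality passes straight; one stroke at TF1)
#6 |J1  (closing 0-jn rule on J1)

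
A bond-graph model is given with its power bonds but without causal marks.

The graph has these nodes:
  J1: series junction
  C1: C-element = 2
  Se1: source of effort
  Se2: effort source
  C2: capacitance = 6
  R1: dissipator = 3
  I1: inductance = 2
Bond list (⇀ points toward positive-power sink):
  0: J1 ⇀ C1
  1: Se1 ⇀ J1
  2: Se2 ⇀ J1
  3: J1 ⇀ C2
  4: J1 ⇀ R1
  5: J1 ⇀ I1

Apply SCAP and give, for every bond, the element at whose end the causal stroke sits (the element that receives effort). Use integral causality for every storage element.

#1 |J1  (Se1 (Se) sets effort on bond)
#2 |J1  (Se2 (Se) sets effort on bond)
#0 |J1  (C1 integral (e out))
#3 |J1  (C2: C, integral causality)
#5 |I1  (I1 outputs flow p/I1)
#4 |J1  (1-jn J1 has f-setter on 5)

#0 stroke at J1
#1 stroke at J1
#2 stroke at J1
#3 stroke at J1
#4 stroke at J1
#5 stroke at I1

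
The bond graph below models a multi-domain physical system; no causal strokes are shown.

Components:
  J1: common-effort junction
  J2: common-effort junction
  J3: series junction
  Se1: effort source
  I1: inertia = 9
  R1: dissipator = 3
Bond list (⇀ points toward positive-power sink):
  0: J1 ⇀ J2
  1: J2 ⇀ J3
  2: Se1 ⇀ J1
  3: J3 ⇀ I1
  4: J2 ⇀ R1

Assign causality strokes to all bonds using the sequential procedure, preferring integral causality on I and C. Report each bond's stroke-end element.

#2 stroke→J1  (Se1: effort source, stroke at far end)
#0 stroke→J2  (J1: bond 2 brought effort, rest push out)
#1 stroke→J3  (J2 effort already set via bond 0)
#4 stroke→R1  (J2: bond 0 brought effort, rest push out)
#3 stroke→I1  (J3: last free bond brings flow in)

β0 |J2
β1 |J3
β2 |J1
β3 |I1
β4 |R1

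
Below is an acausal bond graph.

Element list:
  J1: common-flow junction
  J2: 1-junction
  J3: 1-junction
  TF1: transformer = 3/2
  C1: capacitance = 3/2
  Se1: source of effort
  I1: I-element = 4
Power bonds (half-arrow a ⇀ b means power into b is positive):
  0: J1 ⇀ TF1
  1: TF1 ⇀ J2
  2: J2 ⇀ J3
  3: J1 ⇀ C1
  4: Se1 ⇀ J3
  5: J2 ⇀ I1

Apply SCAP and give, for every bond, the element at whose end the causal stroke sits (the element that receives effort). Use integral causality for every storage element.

bond 4 stroke→J3  (Se1 (Se) sets effort on bond)
bond 2 stroke→J2  (only one flow-in slot at J3)
bond 3 stroke→J1  (C1 integral (e out))
bond 0 stroke→TF1  (J1: last free bond brings flow in)
bond 1 stroke→J2  (TF1 one-in-one-out from 0)
bond 5 stroke→I1  (only one flow-in slot at J2)

#0 |TF1
#1 |J2
#2 |J2
#3 |J1
#4 |J3
#5 |I1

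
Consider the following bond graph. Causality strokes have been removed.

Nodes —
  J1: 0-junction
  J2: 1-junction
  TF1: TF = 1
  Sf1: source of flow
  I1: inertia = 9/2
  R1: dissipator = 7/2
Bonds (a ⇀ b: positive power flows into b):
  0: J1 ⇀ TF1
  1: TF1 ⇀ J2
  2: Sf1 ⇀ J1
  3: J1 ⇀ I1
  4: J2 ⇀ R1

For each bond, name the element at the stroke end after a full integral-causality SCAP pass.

β2 →Sf1  (Sf1: flow source, stroke at near end)
β3 →I1  (prefer integral on I1)
β0 →J1  (J1: last free bond brings effort in)
β1 →TF1  (TF1 one-in-one-out from 0)
β4 →J2  (J2 flow already set via bond 1)

β0 stroke at J1
β1 stroke at TF1
β2 stroke at Sf1
β3 stroke at I1
β4 stroke at J2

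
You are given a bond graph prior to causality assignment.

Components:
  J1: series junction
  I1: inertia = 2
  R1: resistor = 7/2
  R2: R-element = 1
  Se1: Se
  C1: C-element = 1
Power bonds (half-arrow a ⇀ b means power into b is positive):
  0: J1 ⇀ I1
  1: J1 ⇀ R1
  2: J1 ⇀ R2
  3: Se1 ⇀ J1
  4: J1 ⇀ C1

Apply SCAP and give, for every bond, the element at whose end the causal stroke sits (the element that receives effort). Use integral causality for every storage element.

#3 stroke→J1  (Se1 fixes effort; stroke away)
#0 stroke→I1  (I1 outputs flow p/I1)
#1 stroke→J1  (J1: bond 0 brought flow, rest push out)
#2 stroke→J1  (1-jn J1 has f-setter on 0)
#4 stroke→J1  (common-f at J1 fixed by 0)

#0 |I1
#1 |J1
#2 |J1
#3 |J1
#4 |J1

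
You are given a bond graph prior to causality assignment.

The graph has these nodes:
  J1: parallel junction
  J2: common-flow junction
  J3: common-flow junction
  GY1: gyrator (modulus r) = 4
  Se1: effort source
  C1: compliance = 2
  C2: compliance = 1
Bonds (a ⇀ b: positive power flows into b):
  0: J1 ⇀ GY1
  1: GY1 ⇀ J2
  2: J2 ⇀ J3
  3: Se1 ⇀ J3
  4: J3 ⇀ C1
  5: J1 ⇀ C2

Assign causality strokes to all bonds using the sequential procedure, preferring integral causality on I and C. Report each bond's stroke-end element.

#0 stroke→GY1
#1 stroke→GY1
#2 stroke→J2
#3 stroke→J3
#4 stroke→J3
#5 stroke→J1

β3 |J3  (source Se1 imposes e)
β4 |J3  (C1: C, integral causality)
β2 |J2  (J3 needs exactly one f-in)
β1 |GY1  (J2 needs exactly one f-in)
β0 |GY1  (GY GY1: same side as bond 1)
β5 |J1  (J1 needs exactly one e-in)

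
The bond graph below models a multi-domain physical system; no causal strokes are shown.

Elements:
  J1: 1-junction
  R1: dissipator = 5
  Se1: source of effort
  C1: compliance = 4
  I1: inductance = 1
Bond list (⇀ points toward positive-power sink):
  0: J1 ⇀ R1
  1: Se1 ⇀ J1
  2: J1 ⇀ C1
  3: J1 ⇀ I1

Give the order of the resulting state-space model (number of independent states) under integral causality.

b1 →J1  (Se1: effort source, stroke at far end)
b2 →J1  (C1: C, integral causality)
b3 →I1  (I1: I, integral causality)
b0 →J1  (J1 flow already set via bond 3)

2  (C1, I1 all integral)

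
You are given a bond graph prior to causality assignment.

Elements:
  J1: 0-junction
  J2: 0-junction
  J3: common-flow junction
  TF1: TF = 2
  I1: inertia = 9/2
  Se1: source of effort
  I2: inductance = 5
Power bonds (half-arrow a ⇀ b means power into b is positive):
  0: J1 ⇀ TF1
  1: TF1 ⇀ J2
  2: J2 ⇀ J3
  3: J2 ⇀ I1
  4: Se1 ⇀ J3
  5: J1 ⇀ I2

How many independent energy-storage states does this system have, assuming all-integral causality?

2  (I1, I2 all integral)

bond 4 →J3  (Se1 fixes effort; stroke away)
bond 2 →J2  (J3 needs exactly one f-in)
bond 1 →TF1  (common-e at J2 fixed by 2)
bond 3 →I1  (common-e at J2 fixed by 2)
bond 0 →J1  (TF1 one-in-one-out from 1)
bond 5 →I2  (J1: bond 0 brought effort, rest push out)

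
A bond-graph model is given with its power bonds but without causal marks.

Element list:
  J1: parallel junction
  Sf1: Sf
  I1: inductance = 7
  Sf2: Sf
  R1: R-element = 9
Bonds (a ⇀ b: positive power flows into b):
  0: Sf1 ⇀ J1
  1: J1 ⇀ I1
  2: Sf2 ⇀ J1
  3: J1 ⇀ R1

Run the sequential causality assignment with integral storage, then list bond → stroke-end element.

b0 |Sf1  (source Sf1 imposes f)
b2 |Sf2  (Sf2 (Sf) sets flow on bond)
b1 |I1  (I1 outputs flow p/I1)
b3 |J1  (only one effort-in slot at J1)

β0 |Sf1
β1 |I1
β2 |Sf2
β3 |J1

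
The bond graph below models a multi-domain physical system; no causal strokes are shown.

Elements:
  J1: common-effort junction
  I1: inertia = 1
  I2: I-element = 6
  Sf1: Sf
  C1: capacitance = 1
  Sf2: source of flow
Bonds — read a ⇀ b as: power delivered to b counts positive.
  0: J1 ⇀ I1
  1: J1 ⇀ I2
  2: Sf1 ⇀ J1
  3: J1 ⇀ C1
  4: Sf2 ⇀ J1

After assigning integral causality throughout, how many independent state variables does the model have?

#2 stroke at Sf1  (source Sf1 imposes f)
#4 stroke at Sf2  (Sf2 fixes flow; stroke at Sf2)
#0 stroke at I1  (I1 outputs flow p/I1)
#1 stroke at I2  (I2: I, integral causality)
#3 stroke at J1  (J1: last free bond brings effort in)

3  (C1, I1, I2 all integral)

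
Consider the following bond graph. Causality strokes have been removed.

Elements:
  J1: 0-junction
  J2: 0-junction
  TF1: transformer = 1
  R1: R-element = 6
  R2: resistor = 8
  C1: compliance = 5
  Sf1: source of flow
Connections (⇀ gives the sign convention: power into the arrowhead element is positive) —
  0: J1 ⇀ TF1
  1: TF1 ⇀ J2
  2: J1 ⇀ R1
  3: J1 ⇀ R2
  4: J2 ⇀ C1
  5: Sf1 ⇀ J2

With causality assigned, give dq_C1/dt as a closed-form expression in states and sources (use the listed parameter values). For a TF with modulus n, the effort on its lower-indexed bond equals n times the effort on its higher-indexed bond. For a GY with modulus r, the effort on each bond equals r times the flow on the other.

β5 stroke at Sf1  (Sf1 (Sf) sets flow on bond)
β4 stroke at J2  (C1 integral (e out))
β1 stroke at TF1  (common-e at J2 fixed by 4)
β0 stroke at J1  (through TF1, causality passes straight; one stroke at TF1)
β2 stroke at R1  (J1: bond 0 brought effort, rest push out)
β3 stroke at R2  (common-e at J1 fixed by 0)

dq_C1/dt = F_Sf1 - 7*q_C1/120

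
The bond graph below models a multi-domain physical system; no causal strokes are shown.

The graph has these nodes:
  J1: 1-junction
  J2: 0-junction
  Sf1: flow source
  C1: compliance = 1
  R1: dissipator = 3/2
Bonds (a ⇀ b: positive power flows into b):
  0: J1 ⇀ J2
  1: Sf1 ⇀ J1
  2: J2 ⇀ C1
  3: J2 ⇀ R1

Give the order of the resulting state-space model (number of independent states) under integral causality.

β1 stroke at Sf1  (Sf1: flow source, stroke at near end)
β0 stroke at J1  (J1 flow already set via bond 1)
β2 stroke at J2  (C1 integral (e out))
β3 stroke at R1  (0-jn J2 has e-setter on 2)

1  (C1 all integral)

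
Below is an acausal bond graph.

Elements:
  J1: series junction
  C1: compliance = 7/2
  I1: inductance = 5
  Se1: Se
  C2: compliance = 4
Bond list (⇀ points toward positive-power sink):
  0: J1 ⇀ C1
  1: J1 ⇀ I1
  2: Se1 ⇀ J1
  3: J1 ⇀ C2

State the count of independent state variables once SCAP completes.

b2 stroke→J1  (Se1 (Se) sets effort on bond)
b0 stroke→J1  (C1 integral (e out))
b1 stroke→I1  (I1 integral (f out))
b3 stroke→J1  (1-jn J1 has f-setter on 1)

3  (C1, C2, I1 all integral)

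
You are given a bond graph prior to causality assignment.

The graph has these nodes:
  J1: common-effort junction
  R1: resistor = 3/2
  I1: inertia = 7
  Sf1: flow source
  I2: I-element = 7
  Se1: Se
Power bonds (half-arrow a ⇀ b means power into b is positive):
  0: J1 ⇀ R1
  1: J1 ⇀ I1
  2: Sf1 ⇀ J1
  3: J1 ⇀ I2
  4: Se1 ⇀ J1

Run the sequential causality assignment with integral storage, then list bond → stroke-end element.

bond 0 |R1
bond 1 |I1
bond 2 |Sf1
bond 3 |I2
bond 4 |J1

bond 2 stroke at Sf1  (Sf1: flow source, stroke at near end)
bond 4 stroke at J1  (Se1 (Se) sets effort on bond)
bond 0 stroke at R1  (common-e at J1 fixed by 4)
bond 1 stroke at I1  (0-jn J1 has e-setter on 4)
bond 3 stroke at I2  (J1: bond 4 brought effort, rest push out)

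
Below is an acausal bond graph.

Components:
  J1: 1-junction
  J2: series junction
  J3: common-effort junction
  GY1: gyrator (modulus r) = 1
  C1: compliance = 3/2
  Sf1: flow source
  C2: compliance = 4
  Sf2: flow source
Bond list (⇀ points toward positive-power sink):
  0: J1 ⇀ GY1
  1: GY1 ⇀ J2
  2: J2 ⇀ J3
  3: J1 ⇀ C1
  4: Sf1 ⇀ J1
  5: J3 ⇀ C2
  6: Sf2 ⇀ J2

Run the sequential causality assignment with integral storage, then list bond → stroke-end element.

b0 |J1
b1 |J2
b2 |J2
b3 |J1
b4 |Sf1
b5 |J3
b6 |Sf2

b4 stroke at Sf1  (Sf1 (Sf) sets flow on bond)
b6 stroke at Sf2  (Sf2 fixes flow; stroke at Sf2)
b0 stroke at J1  (J1: bond 4 brought flow, rest push out)
b3 stroke at J1  (common-f at J1 fixed by 4)
b1 stroke at J2  (J2: bond 6 brought flow, rest push out)
b2 stroke at J2  (1-jn J2 has f-setter on 6)
b5 stroke at J3  (closing 0-jn rule on J3)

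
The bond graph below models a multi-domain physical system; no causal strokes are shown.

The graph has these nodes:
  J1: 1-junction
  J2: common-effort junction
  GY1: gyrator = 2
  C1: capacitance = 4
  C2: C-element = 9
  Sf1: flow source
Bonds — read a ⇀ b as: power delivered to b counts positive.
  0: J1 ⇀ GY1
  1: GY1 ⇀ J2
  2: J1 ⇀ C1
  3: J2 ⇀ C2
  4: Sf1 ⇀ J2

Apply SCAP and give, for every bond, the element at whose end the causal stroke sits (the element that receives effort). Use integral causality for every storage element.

b0 stroke at GY1
b1 stroke at GY1
b2 stroke at J1
b3 stroke at J2
b4 stroke at Sf1

bond 4 →Sf1  (Sf1: flow source, stroke at near end)
bond 2 →J1  (C1: C, integral causality)
bond 0 →GY1  (J1: last free bond brings flow in)
bond 1 →GY1  (through GY1, causality inverts; strokes same side of GY1)
bond 3 →J2  (closing 0-jn rule on J2)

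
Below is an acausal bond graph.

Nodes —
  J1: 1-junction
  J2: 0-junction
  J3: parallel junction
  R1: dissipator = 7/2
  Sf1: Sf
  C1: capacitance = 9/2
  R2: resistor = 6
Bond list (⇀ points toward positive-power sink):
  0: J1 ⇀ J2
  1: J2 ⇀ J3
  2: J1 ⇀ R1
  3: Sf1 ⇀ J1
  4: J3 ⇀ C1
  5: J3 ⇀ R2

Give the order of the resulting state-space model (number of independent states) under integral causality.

1  (C1 all integral)

#3 stroke at Sf1  (Sf1 (Sf) sets flow on bond)
#0 stroke at J1  (1-jn J1 has f-setter on 3)
#2 stroke at J1  (J1: bond 3 brought flow, rest push out)
#1 stroke at J2  (J2: last free bond brings effort in)
#4 stroke at J3  (C1 outputs effort q/C1)
#5 stroke at R2  (J3: bond 4 brought effort, rest push out)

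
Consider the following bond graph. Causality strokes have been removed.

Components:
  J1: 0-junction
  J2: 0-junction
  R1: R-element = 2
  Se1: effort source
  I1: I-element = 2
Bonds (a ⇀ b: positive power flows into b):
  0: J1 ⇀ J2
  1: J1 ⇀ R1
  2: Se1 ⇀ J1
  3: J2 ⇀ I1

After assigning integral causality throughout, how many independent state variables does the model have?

β2 stroke→J1  (source Se1 imposes e)
β0 stroke→J2  (common-e at J1 fixed by 2)
β1 stroke→R1  (common-e at J1 fixed by 2)
β3 stroke→I1  (0-jn J2 has e-setter on 0)

1  (I1 all integral)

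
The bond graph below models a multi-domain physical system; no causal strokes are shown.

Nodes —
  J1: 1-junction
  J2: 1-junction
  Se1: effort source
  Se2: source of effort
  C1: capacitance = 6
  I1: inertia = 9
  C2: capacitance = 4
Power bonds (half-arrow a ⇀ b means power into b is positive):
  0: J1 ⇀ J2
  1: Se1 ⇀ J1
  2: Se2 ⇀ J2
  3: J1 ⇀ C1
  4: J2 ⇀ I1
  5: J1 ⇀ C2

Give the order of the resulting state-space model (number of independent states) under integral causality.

3  (C1, C2, I1 all integral)

bond 1 |J1  (source Se1 imposes e)
bond 2 |J2  (Se2: effort source, stroke at far end)
bond 3 |J1  (prefer integral on C1)
bond 4 |I1  (I1 integral (f out))
bond 0 |J2  (J2 flow already set via bond 4)
bond 5 |J1  (J1 flow already set via bond 0)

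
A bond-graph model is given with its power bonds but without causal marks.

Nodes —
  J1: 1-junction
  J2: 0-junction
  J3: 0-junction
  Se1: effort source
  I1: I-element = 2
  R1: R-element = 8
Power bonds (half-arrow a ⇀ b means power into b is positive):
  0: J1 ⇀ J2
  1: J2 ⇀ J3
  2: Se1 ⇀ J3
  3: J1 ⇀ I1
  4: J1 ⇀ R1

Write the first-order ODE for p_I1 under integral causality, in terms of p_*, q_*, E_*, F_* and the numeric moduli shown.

dp_I1/dt = -E_Se1 - 4*p_I1

bond 2 →J3  (source Se1 imposes e)
bond 1 →J2  (J3 effort already set via bond 2)
bond 0 →J1  (common-e at J2 fixed by 1)
bond 3 →I1  (I1 outputs flow p/I1)
bond 4 →J1  (J1 flow already set via bond 3)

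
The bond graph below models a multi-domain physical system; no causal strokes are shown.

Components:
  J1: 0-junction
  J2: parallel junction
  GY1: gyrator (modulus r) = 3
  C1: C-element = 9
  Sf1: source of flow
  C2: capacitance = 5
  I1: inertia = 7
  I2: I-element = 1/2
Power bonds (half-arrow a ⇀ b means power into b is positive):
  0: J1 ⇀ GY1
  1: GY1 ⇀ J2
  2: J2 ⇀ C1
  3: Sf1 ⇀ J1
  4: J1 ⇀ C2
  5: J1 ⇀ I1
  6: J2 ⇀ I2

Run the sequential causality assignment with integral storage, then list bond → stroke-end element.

#3 →Sf1  (Sf1 fixes flow; stroke at Sf1)
#2 →J2  (prefer integral on C1)
#1 →GY1  (0-jn J2 has e-setter on 2)
#6 →I2  (0-jn J2 has e-setter on 2)
#0 →GY1  (through GY1, causality inverts; strokes same side of GY1)
#4 →J1  (prefer integral on C2)
#5 →I1  (J1 effort already set via bond 4)

#0 →GY1
#1 →GY1
#2 →J2
#3 →Sf1
#4 →J1
#5 →I1
#6 →I2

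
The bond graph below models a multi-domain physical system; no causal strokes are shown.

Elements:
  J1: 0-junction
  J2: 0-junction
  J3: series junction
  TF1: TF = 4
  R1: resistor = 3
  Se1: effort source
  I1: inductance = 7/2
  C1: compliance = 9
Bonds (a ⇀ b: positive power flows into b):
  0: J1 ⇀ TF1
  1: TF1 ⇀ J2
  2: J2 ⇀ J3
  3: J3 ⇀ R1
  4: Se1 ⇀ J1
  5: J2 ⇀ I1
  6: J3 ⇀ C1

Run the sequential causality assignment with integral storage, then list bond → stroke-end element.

β4 stroke→J1  (Se1 fixes effort; stroke away)
β0 stroke→TF1  (0-jn J1 has e-setter on 4)
β1 stroke→J2  (TF TF1: opposite of bond 0)
β2 stroke→J3  (0-jn J2 has e-setter on 1)
β5 stroke→I1  (common-e at J2 fixed by 1)
β6 stroke→J3  (C1 integral (e out))
β3 stroke→R1  (only one flow-in slot at J3)

#0 stroke→TF1
#1 stroke→J2
#2 stroke→J3
#3 stroke→R1
#4 stroke→J1
#5 stroke→I1
#6 stroke→J3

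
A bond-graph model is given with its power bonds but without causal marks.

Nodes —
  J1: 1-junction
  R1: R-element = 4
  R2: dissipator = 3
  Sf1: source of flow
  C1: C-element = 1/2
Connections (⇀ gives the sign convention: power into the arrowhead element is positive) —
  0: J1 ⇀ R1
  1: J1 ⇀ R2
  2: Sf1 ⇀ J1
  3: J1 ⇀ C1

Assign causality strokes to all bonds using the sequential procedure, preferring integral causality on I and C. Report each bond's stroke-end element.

b2 stroke at Sf1  (Sf1: flow source, stroke at near end)
b0 stroke at J1  (J1 flow already set via bond 2)
b1 stroke at J1  (J1 flow already set via bond 2)
b3 stroke at J1  (J1 flow already set via bond 2)

b0 stroke→J1
b1 stroke→J1
b2 stroke→Sf1
b3 stroke→J1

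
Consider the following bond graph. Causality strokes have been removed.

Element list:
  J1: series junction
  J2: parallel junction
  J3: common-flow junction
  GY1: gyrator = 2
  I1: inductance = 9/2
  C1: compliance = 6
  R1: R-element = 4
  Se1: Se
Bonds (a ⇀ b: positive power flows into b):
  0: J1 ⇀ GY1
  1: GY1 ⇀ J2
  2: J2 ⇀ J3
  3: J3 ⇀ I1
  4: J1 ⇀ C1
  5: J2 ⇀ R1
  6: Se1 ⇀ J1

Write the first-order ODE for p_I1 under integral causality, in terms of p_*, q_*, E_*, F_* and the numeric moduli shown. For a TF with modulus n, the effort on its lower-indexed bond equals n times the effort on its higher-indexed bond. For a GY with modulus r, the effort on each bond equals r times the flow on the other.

bond 6 |J1  (Se1: effort source, stroke at far end)
bond 3 |I1  (I1 integral (f out))
bond 2 |J3  (1-jn J3 has f-setter on 3)
bond 4 |J1  (C1: C, integral causality)
bond 0 |GY1  (only one flow-in slot at J1)
bond 1 |GY1  (through GY1, causality inverts; strokes same side of GY1)
bond 5 |J2  (only one effort-in slot at J2)

dp_I1/dt = 2*E_Se1 - 8*p_I1/9 - q_C1/3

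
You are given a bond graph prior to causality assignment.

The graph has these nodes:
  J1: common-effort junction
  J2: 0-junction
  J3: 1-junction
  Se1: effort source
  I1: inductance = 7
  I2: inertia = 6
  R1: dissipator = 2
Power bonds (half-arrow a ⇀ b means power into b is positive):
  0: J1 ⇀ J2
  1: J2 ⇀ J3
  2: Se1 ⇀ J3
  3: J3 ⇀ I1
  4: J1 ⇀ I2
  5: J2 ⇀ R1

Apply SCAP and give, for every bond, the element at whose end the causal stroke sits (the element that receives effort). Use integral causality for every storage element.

β2 stroke at J3  (source Se1 imposes e)
β3 stroke at I1  (prefer integral on I1)
β1 stroke at J3  (J3 flow already set via bond 3)
β4 stroke at I2  (I2: I, integral causality)
β0 stroke at J1  (only one effort-in slot at J1)
β5 stroke at J2  (closing 0-jn rule on J2)

bond 0 |J1
bond 1 |J3
bond 2 |J3
bond 3 |I1
bond 4 |I2
bond 5 |J2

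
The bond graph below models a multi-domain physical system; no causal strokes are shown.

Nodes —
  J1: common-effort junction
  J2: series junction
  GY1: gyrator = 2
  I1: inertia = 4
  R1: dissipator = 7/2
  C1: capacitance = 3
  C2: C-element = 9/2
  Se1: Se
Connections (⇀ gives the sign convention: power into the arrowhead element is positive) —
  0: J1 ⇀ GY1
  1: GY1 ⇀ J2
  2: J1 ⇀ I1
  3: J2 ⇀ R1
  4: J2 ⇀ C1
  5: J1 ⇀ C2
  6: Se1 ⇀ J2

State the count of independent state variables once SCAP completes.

3  (C1, C2, I1 all integral)

β6 →J2  (Se1: effort source, stroke at far end)
β2 →I1  (I1 outputs flow p/I1)
β4 →J2  (C1 integral (e out))
β5 →J1  (C2: C, integral causality)
β0 →GY1  (0-jn J1 has e-setter on 5)
β1 →GY1  (through GY1, causality inverts; strokes same side of GY1)
β3 →J2  (1-jn J2 has f-setter on 1)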